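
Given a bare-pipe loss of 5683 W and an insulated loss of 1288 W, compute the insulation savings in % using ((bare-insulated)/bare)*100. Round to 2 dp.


Savings = ((5683-1288)/5683)*100 = 77.34 %

77.34 %


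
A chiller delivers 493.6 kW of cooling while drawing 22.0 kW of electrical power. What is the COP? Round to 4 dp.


COP = 493.6 / 22.0 = 22.4364

22.4364


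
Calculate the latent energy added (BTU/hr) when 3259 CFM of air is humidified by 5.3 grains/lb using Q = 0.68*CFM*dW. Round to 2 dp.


Q = 0.68 * 3259 * 5.3 = 11745.44 BTU/hr

11745.44 BTU/hr


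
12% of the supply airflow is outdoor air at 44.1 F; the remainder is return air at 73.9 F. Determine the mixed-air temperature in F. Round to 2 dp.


T_mix = 0.12*44.1 + 0.88*73.9 = 70.32 F

70.32 F


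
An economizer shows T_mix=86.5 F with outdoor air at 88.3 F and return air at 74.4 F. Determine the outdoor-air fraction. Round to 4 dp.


frac = (86.5 - 74.4) / (88.3 - 74.4) = 0.8705

0.8705


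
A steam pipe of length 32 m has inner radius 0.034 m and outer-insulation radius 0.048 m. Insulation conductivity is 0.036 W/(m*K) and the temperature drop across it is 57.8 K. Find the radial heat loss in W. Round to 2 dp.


Q = 2*pi*0.036*32*57.8/ln(0.048/0.034) = 1213.23 W

1213.23 W


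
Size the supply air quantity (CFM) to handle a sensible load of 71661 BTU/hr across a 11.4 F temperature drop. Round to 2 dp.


CFM = 71661 / (1.08 * 11.4) = 5820.42

5820.42 CFM


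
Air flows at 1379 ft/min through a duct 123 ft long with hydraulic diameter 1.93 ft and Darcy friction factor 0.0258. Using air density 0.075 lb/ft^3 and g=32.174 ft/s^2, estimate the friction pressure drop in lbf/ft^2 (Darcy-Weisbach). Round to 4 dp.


v_fps = 1379/60 = 22.9833 ft/s
dp = 0.0258*(123/1.93)*0.075*22.9833^2/(2*32.174) = 1.0123 lbf/ft^2

1.0123 lbf/ft^2


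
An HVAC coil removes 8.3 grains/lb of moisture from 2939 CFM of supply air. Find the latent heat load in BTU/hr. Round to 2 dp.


Q = 0.68 * 2939 * 8.3 = 16587.72 BTU/hr

16587.72 BTU/hr


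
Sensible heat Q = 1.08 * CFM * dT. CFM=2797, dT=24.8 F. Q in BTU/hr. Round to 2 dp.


Q = 1.08 * 2797 * 24.8 = 74914.85 BTU/hr

74914.85 BTU/hr


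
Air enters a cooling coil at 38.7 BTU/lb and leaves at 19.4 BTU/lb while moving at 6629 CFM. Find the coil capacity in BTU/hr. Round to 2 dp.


Q = 4.5 * 6629 * (38.7 - 19.4) = 575728.65 BTU/hr

575728.65 BTU/hr


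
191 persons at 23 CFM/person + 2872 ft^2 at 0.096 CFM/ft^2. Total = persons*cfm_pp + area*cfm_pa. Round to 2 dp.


Total = 191*23 + 2872*0.096 = 4668.71 CFM

4668.71 CFM


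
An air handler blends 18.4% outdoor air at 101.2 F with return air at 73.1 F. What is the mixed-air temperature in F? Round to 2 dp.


T_mix = 73.1 + (18.4/100)*(101.2-73.1) = 78.27 F

78.27 F


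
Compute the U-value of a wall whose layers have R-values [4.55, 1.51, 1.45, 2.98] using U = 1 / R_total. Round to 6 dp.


R_total = 4.55 + 1.51 + 1.45 + 2.98 = 10.49
U = 1/10.49 = 0.095329

0.095329


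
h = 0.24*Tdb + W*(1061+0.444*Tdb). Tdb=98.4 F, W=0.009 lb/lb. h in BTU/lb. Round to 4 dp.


h = 0.24*98.4 + 0.009*(1061+0.444*98.4) = 33.5582 BTU/lb

33.5582 BTU/lb


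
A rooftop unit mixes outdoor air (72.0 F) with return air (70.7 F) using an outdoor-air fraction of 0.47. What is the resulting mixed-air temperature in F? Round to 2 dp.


T_mix = 0.47*72.0 + 0.53*70.7 = 71.31 F

71.31 F


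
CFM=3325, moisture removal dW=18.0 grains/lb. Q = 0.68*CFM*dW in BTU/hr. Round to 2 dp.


Q = 0.68 * 3325 * 18.0 = 40698.00 BTU/hr

40698.00 BTU/hr


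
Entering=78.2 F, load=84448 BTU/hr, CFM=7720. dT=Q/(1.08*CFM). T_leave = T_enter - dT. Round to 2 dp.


dT = 84448/(1.08*7720) = 10.1286
T_leave = 78.2 - 10.1286 = 68.07 F

68.07 F


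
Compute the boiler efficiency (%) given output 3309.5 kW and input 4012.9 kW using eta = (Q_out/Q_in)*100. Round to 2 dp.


eta = (3309.5/4012.9)*100 = 82.47 %

82.47 %


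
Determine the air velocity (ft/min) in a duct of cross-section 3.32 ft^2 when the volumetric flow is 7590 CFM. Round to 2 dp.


V = 7590 / 3.32 = 2286.14 ft/min

2286.14 ft/min


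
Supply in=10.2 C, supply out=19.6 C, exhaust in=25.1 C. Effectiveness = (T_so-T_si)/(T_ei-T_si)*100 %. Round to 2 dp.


eff = (19.6-10.2)/(25.1-10.2)*100 = 63.09 %

63.09 %


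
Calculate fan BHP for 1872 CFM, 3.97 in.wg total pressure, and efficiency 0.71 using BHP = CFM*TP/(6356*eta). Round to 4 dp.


BHP = 1872 * 3.97 / (6356 * 0.71) = 1.6469 hp

1.6469 hp


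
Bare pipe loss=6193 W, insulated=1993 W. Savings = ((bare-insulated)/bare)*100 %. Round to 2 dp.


Savings = ((6193-1993)/6193)*100 = 67.82 %

67.82 %


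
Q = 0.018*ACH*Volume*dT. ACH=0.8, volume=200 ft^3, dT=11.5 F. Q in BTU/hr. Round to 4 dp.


Q = 0.018 * 0.8 * 200 * 11.5 = 33.1200 BTU/hr

33.1200 BTU/hr


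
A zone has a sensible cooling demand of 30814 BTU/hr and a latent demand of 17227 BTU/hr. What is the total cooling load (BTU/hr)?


Qt = 30814 + 17227 = 48041 BTU/hr

48041 BTU/hr


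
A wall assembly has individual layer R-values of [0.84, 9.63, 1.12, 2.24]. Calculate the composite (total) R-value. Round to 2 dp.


R_total = 0.84 + 9.63 + 1.12 + 2.24 = 13.83

13.83


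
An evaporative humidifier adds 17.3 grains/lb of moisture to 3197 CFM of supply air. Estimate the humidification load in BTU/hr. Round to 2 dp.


Q = 0.68 * 3197 * 17.3 = 37609.51 BTU/hr

37609.51 BTU/hr


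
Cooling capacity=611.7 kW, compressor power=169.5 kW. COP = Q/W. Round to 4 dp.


COP = 611.7 / 169.5 = 3.6088

3.6088


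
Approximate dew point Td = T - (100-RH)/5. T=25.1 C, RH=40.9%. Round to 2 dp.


Td = 25.1 - (100-40.9)/5 = 13.28 C

13.28 C


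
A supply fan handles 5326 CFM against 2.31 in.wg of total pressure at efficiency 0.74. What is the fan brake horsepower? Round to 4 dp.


BHP = 5326 * 2.31 / (6356 * 0.74) = 2.6158 hp

2.6158 hp


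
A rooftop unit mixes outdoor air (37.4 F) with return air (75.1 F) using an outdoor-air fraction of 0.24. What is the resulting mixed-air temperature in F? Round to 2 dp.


T_mix = 0.24*37.4 + 0.76*75.1 = 66.05 F

66.05 F


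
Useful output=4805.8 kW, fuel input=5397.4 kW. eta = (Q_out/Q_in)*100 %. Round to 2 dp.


eta = (4805.8/5397.4)*100 = 89.04 %

89.04 %


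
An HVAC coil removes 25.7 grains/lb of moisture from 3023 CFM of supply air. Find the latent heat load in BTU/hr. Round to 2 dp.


Q = 0.68 * 3023 * 25.7 = 52829.95 BTU/hr

52829.95 BTU/hr


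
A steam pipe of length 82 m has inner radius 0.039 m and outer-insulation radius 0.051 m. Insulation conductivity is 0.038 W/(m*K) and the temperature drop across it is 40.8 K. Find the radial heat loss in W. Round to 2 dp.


Q = 2*pi*0.038*82*40.8/ln(0.051/0.039) = 2977.66 W

2977.66 W


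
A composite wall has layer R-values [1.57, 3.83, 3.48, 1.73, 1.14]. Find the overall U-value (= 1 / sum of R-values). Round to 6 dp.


R_total = 1.57 + 3.83 + 3.48 + 1.73 + 1.14 = 11.75
U = 1/11.75 = 0.085106

0.085106


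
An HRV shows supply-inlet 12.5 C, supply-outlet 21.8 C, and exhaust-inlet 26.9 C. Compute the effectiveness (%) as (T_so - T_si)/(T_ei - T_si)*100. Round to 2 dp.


eff = (21.8-12.5)/(26.9-12.5)*100 = 64.58 %

64.58 %


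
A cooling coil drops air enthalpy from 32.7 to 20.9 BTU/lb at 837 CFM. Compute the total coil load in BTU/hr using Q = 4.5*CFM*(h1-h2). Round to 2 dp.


Q = 4.5 * 837 * (32.7 - 20.9) = 44444.70 BTU/hr

44444.70 BTU/hr


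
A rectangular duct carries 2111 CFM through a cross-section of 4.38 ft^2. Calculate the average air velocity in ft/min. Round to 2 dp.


V = 2111 / 4.38 = 481.96 ft/min

481.96 ft/min


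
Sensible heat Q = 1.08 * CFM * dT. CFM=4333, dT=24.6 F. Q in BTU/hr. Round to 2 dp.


Q = 1.08 * 4333 * 24.6 = 115119.14 BTU/hr

115119.14 BTU/hr


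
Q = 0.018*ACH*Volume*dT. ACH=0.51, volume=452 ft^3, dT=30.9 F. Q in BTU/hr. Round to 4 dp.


Q = 0.018 * 0.51 * 452 * 30.9 = 128.2152 BTU/hr

128.2152 BTU/hr


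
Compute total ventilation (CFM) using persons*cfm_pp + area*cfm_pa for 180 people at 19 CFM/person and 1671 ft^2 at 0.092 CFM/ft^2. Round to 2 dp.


Total = 180*19 + 1671*0.092 = 3573.73 CFM

3573.73 CFM


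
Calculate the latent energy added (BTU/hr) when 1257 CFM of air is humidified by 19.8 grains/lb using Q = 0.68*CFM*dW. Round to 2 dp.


Q = 0.68 * 1257 * 19.8 = 16924.25 BTU/hr

16924.25 BTU/hr


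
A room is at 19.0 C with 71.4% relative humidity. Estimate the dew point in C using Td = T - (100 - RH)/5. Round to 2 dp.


Td = 19.0 - (100-71.4)/5 = 13.28 C

13.28 C


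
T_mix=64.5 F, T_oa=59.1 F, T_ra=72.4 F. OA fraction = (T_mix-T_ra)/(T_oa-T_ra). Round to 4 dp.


frac = (64.5 - 72.4) / (59.1 - 72.4) = 0.5940

0.5940


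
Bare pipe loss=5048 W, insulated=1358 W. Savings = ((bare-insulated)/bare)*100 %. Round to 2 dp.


Savings = ((5048-1358)/5048)*100 = 73.10 %

73.10 %


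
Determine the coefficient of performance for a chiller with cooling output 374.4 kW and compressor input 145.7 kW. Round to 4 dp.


COP = 374.4 / 145.7 = 2.5697

2.5697


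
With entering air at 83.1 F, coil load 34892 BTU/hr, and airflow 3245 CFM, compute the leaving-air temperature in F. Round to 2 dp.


dT = 34892/(1.08*3245) = 9.9561
T_leave = 83.1 - 9.9561 = 73.14 F

73.14 F


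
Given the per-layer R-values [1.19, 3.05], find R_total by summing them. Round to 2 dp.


R_total = 1.19 + 3.05 = 4.24

4.24


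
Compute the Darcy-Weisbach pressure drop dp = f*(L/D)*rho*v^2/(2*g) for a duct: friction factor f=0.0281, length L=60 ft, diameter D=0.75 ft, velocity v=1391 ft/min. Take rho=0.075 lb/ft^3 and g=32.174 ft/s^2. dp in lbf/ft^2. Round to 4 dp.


v_fps = 1391/60 = 23.1833 ft/s
dp = 0.0281*(60/0.75)*0.075*23.1833^2/(2*32.174) = 1.4082 lbf/ft^2

1.4082 lbf/ft^2


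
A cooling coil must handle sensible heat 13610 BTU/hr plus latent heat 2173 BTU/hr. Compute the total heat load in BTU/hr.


Qt = 13610 + 2173 = 15783 BTU/hr

15783 BTU/hr


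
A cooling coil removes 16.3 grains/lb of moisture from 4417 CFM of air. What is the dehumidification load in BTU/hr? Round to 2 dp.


Q = 0.68 * 4417 * 16.3 = 48958.03 BTU/hr

48958.03 BTU/hr


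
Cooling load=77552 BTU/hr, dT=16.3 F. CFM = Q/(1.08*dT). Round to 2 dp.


CFM = 77552 / (1.08 * 16.3) = 4405.36

4405.36 CFM


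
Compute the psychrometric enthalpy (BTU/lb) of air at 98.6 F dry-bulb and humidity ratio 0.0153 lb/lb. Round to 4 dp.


h = 0.24*98.6 + 0.0153*(1061+0.444*98.6) = 40.5671 BTU/lb

40.5671 BTU/lb


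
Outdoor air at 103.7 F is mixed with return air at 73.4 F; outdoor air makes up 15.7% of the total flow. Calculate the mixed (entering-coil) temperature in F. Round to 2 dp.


T_mix = 73.4 + (15.7/100)*(103.7-73.4) = 78.16 F

78.16 F


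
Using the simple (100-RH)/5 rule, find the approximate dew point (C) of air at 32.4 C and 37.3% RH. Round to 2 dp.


Td = 32.4 - (100-37.3)/5 = 19.86 C

19.86 C


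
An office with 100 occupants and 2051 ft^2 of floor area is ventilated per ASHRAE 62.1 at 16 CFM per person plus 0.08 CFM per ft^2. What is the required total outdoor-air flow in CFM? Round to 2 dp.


Total = 100*16 + 2051*0.08 = 1764.08 CFM

1764.08 CFM


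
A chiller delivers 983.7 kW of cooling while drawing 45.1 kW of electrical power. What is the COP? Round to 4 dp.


COP = 983.7 / 45.1 = 21.8115

21.8115


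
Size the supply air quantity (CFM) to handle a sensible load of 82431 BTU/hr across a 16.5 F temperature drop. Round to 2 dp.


CFM = 82431 / (1.08 * 16.5) = 4625.76

4625.76 CFM


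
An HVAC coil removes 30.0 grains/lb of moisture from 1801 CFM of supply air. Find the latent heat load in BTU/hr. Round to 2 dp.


Q = 0.68 * 1801 * 30.0 = 36740.40 BTU/hr

36740.40 BTU/hr


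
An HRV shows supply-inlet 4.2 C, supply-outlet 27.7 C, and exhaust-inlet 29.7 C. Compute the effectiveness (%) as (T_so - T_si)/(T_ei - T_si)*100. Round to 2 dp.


eff = (27.7-4.2)/(29.7-4.2)*100 = 92.16 %

92.16 %


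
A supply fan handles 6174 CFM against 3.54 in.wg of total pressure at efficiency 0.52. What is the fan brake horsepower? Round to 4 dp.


BHP = 6174 * 3.54 / (6356 * 0.52) = 6.6128 hp

6.6128 hp


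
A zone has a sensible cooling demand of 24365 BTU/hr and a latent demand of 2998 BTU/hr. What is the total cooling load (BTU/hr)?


Qt = 24365 + 2998 = 27363 BTU/hr

27363 BTU/hr


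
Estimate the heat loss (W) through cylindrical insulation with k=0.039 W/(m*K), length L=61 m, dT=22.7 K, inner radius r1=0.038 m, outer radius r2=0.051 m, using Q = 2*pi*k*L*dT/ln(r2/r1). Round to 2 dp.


Q = 2*pi*0.039*61*22.7/ln(0.051/0.038) = 1153.19 W

1153.19 W


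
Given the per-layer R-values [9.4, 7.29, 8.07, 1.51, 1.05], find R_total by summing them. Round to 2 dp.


R_total = 9.4 + 7.29 + 8.07 + 1.51 + 1.05 = 27.32

27.32


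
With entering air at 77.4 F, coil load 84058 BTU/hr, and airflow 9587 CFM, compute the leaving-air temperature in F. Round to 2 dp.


dT = 84058/(1.08*9587) = 8.1184
T_leave = 77.4 - 8.1184 = 69.28 F

69.28 F


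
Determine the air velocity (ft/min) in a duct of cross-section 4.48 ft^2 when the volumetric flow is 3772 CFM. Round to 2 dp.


V = 3772 / 4.48 = 841.96 ft/min

841.96 ft/min


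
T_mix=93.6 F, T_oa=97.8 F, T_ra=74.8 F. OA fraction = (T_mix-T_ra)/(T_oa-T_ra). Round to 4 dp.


frac = (93.6 - 74.8) / (97.8 - 74.8) = 0.8174

0.8174


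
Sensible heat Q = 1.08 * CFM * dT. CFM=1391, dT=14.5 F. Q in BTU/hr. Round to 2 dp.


Q = 1.08 * 1391 * 14.5 = 21783.06 BTU/hr

21783.06 BTU/hr


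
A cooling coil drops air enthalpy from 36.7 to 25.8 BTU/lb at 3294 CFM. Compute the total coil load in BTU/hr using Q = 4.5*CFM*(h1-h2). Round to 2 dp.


Q = 4.5 * 3294 * (36.7 - 25.8) = 161570.70 BTU/hr

161570.70 BTU/hr


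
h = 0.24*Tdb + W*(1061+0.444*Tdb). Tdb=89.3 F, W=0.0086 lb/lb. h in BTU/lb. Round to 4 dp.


h = 0.24*89.3 + 0.0086*(1061+0.444*89.3) = 30.8976 BTU/lb

30.8976 BTU/lb


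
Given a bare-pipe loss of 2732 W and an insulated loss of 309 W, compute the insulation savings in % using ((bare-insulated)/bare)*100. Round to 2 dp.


Savings = ((2732-309)/2732)*100 = 88.69 %

88.69 %


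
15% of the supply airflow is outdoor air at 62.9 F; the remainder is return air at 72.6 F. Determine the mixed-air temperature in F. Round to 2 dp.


T_mix = 0.15*62.9 + 0.85*72.6 = 71.15 F

71.15 F


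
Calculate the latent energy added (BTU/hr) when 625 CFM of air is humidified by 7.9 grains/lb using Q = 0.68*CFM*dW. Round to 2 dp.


Q = 0.68 * 625 * 7.9 = 3357.50 BTU/hr

3357.50 BTU/hr


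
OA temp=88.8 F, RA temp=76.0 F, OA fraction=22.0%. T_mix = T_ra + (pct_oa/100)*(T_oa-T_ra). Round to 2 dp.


T_mix = 76.0 + (22.0/100)*(88.8-76.0) = 78.82 F

78.82 F


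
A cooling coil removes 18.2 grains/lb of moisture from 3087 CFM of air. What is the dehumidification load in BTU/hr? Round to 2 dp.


Q = 0.68 * 3087 * 18.2 = 38204.71 BTU/hr

38204.71 BTU/hr


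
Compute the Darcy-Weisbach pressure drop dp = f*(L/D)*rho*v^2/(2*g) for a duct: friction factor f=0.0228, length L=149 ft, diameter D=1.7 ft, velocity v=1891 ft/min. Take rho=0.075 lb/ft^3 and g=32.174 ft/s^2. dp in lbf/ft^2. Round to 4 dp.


v_fps = 1891/60 = 31.5167 ft/s
dp = 0.0228*(149/1.7)*0.075*31.5167^2/(2*32.174) = 2.3136 lbf/ft^2

2.3136 lbf/ft^2


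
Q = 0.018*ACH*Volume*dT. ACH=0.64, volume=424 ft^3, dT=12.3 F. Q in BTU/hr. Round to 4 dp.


Q = 0.018 * 0.64 * 424 * 12.3 = 60.0791 BTU/hr

60.0791 BTU/hr


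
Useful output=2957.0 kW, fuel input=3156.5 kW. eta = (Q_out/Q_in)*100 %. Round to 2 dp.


eta = (2957.0/3156.5)*100 = 93.68 %

93.68 %


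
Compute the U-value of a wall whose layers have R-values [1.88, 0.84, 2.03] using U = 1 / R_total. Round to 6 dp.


R_total = 1.88 + 0.84 + 2.03 = 4.75
U = 1/4.75 = 0.210526

0.210526


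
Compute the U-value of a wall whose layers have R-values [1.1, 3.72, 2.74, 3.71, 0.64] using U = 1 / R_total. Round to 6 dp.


R_total = 1.1 + 3.72 + 2.74 + 3.71 + 0.64 = 11.91
U = 1/11.91 = 0.083963

0.083963


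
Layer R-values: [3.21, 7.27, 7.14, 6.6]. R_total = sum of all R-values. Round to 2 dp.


R_total = 3.21 + 7.27 + 7.14 + 6.6 = 24.22

24.22


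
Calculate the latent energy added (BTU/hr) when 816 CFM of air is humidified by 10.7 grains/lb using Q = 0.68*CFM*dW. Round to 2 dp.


Q = 0.68 * 816 * 10.7 = 5937.22 BTU/hr

5937.22 BTU/hr


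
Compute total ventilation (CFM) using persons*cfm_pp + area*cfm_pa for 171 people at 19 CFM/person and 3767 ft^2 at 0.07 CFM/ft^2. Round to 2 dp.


Total = 171*19 + 3767*0.07 = 3512.69 CFM

3512.69 CFM


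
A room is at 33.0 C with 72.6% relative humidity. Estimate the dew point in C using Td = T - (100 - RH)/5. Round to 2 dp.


Td = 33.0 - (100-72.6)/5 = 27.52 C

27.52 C


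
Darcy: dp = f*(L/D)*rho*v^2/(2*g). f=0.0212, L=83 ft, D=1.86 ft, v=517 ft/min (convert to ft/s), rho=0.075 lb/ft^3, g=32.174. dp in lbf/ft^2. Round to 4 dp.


v_fps = 517/60 = 8.6167 ft/s
dp = 0.0212*(83/1.86)*0.075*8.6167^2/(2*32.174) = 0.0819 lbf/ft^2

0.0819 lbf/ft^2


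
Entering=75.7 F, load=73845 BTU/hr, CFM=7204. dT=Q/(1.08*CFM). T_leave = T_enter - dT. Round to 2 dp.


dT = 73845/(1.08*7204) = 9.4913
T_leave = 75.7 - 9.4913 = 66.21 F

66.21 F


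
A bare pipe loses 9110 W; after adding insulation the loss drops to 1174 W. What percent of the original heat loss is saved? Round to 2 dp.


Savings = ((9110-1174)/9110)*100 = 87.11 %

87.11 %


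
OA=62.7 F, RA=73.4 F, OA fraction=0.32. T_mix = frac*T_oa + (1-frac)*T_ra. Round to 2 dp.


T_mix = 0.32*62.7 + 0.68*73.4 = 69.98 F

69.98 F


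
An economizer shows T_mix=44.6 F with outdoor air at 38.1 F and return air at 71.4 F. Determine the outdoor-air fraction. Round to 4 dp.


frac = (44.6 - 71.4) / (38.1 - 71.4) = 0.8048

0.8048


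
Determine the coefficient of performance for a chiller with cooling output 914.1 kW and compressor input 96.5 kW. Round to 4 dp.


COP = 914.1 / 96.5 = 9.4725

9.4725


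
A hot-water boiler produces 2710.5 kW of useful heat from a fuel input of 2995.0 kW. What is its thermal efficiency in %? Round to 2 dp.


eta = (2710.5/2995.0)*100 = 90.50 %

90.50 %


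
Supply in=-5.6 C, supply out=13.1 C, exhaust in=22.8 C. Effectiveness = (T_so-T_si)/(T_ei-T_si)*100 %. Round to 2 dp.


eff = (13.1-(-5.6))/(22.8-(-5.6))*100 = 65.85 %

65.85 %


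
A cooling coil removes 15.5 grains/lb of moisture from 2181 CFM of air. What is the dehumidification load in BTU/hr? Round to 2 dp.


Q = 0.68 * 2181 * 15.5 = 22987.74 BTU/hr

22987.74 BTU/hr


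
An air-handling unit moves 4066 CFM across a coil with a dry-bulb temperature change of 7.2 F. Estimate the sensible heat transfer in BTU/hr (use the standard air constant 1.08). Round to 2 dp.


Q = 1.08 * 4066 * 7.2 = 31617.22 BTU/hr

31617.22 BTU/hr


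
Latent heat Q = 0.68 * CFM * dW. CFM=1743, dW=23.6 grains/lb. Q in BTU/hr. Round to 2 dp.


Q = 0.68 * 1743 * 23.6 = 27971.66 BTU/hr

27971.66 BTU/hr


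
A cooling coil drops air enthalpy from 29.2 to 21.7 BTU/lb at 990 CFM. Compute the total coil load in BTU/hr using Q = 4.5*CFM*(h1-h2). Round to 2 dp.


Q = 4.5 * 990 * (29.2 - 21.7) = 33412.50 BTU/hr

33412.50 BTU/hr


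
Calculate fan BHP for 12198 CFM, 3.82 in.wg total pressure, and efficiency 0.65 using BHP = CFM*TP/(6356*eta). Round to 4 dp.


BHP = 12198 * 3.82 / (6356 * 0.65) = 11.2786 hp

11.2786 hp


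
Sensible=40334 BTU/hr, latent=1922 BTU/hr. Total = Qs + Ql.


Qt = 40334 + 1922 = 42256 BTU/hr

42256 BTU/hr


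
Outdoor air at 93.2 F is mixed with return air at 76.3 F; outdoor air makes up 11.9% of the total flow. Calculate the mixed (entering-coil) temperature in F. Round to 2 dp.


T_mix = 76.3 + (11.9/100)*(93.2-76.3) = 78.31 F

78.31 F


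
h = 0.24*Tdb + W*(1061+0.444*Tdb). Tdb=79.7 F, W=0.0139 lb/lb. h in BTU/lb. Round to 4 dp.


h = 0.24*79.7 + 0.0139*(1061+0.444*79.7) = 34.3678 BTU/lb

34.3678 BTU/lb


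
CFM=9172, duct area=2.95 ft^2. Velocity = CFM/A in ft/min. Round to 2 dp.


V = 9172 / 2.95 = 3109.15 ft/min

3109.15 ft/min


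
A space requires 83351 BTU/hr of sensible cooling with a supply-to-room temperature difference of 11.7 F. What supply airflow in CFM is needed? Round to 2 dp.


CFM = 83351 / (1.08 * 11.7) = 6596.31

6596.31 CFM


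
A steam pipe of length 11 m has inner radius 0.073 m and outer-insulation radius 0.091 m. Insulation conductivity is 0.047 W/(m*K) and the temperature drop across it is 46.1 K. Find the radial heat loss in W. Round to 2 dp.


Q = 2*pi*0.047*11*46.1/ln(0.091/0.073) = 679.45 W

679.45 W


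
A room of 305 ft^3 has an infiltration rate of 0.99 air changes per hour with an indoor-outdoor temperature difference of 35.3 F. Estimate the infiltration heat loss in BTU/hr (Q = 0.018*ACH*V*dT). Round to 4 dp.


Q = 0.018 * 0.99 * 305 * 35.3 = 191.8590 BTU/hr

191.8590 BTU/hr


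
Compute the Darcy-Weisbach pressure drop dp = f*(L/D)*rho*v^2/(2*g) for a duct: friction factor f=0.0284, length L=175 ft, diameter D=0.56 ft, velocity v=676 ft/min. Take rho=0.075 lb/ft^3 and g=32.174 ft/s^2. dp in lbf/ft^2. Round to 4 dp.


v_fps = 676/60 = 11.2667 ft/s
dp = 0.0284*(175/0.56)*0.075*11.2667^2/(2*32.174) = 1.3131 lbf/ft^2

1.3131 lbf/ft^2


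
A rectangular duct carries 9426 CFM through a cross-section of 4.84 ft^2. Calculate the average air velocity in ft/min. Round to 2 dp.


V = 9426 / 4.84 = 1947.52 ft/min

1947.52 ft/min


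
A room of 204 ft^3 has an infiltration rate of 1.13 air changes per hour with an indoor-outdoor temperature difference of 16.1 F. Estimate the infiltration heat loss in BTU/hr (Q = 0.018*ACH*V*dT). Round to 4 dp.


Q = 0.018 * 1.13 * 204 * 16.1 = 66.8047 BTU/hr

66.8047 BTU/hr


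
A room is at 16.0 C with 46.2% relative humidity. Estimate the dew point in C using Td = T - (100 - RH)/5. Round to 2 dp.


Td = 16.0 - (100-46.2)/5 = 5.24 C

5.24 C


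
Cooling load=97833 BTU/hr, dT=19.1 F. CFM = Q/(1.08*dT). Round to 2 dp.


CFM = 97833 / (1.08 * 19.1) = 4742.73

4742.73 CFM


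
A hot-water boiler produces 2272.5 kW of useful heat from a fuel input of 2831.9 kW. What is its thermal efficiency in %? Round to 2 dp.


eta = (2272.5/2831.9)*100 = 80.25 %

80.25 %


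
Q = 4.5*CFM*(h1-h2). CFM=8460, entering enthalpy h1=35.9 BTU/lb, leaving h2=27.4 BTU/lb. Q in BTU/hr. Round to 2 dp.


Q = 4.5 * 8460 * (35.9 - 27.4) = 323595.00 BTU/hr

323595.00 BTU/hr


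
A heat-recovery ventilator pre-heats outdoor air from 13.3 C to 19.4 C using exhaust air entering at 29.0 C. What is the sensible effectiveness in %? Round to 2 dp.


eff = (19.4-13.3)/(29.0-13.3)*100 = 38.85 %

38.85 %


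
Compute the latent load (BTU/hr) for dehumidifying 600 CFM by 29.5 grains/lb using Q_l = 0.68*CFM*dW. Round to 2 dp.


Q = 0.68 * 600 * 29.5 = 12036.00 BTU/hr

12036.00 BTU/hr


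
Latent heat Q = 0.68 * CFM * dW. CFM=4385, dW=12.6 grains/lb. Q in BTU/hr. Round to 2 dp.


Q = 0.68 * 4385 * 12.6 = 37570.68 BTU/hr

37570.68 BTU/hr


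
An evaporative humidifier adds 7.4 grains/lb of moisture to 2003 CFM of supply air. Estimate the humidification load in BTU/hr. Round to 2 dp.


Q = 0.68 * 2003 * 7.4 = 10079.10 BTU/hr

10079.10 BTU/hr


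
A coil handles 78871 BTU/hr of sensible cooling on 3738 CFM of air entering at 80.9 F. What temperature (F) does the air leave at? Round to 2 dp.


dT = 78871/(1.08*3738) = 19.5368
T_leave = 80.9 - 19.5368 = 61.36 F

61.36 F


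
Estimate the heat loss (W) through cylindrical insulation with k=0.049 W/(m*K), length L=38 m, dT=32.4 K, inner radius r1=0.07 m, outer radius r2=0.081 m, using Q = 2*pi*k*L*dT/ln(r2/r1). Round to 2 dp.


Q = 2*pi*0.049*38*32.4/ln(0.081/0.07) = 2597.10 W

2597.10 W


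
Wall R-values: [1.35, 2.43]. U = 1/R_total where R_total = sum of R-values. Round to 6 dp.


R_total = 1.35 + 2.43 = 3.78
U = 1/3.78 = 0.264550

0.264550


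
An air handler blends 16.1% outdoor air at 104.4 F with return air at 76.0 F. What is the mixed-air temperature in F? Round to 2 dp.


T_mix = 76.0 + (16.1/100)*(104.4-76.0) = 80.57 F

80.57 F


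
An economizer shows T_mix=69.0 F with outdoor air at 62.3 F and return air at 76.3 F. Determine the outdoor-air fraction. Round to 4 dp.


frac = (69.0 - 76.3) / (62.3 - 76.3) = 0.5214

0.5214


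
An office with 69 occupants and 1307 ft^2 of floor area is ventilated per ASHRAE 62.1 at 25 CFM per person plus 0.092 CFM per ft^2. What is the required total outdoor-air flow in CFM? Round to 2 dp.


Total = 69*25 + 1307*0.092 = 1845.24 CFM

1845.24 CFM


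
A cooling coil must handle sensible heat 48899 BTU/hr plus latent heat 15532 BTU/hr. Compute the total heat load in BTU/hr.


Qt = 48899 + 15532 = 64431 BTU/hr

64431 BTU/hr


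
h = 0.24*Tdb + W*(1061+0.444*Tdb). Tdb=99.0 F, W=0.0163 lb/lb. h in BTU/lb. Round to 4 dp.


h = 0.24*99.0 + 0.0163*(1061+0.444*99.0) = 41.7708 BTU/lb

41.7708 BTU/lb


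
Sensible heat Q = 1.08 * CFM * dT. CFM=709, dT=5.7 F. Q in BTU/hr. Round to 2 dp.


Q = 1.08 * 709 * 5.7 = 4364.60 BTU/hr

4364.60 BTU/hr


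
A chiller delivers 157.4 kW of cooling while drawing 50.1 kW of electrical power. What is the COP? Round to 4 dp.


COP = 157.4 / 50.1 = 3.1417

3.1417


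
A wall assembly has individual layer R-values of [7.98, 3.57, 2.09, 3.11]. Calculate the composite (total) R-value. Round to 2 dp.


R_total = 7.98 + 3.57 + 2.09 + 3.11 = 16.75

16.75


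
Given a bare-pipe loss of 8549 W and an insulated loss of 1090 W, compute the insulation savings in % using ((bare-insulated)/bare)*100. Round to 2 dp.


Savings = ((8549-1090)/8549)*100 = 87.25 %

87.25 %


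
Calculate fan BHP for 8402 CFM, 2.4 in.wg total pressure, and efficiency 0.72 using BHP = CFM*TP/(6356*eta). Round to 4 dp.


BHP = 8402 * 2.4 / (6356 * 0.72) = 4.4063 hp

4.4063 hp


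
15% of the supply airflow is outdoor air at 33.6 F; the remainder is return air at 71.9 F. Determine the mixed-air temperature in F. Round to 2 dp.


T_mix = 0.15*33.6 + 0.85*71.9 = 66.16 F

66.16 F


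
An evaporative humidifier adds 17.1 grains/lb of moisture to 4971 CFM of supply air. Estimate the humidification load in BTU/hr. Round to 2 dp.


Q = 0.68 * 4971 * 17.1 = 57802.79 BTU/hr

57802.79 BTU/hr


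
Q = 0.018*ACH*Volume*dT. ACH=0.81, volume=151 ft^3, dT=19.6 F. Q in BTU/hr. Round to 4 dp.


Q = 0.018 * 0.81 * 151 * 19.6 = 43.1510 BTU/hr

43.1510 BTU/hr


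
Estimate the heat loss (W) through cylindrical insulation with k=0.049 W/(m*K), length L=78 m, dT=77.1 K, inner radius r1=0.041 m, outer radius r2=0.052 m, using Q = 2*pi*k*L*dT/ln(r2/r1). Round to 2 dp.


Q = 2*pi*0.049*78*77.1/ln(0.052/0.041) = 7790.18 W

7790.18 W


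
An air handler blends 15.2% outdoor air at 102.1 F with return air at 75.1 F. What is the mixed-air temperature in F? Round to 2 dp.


T_mix = 75.1 + (15.2/100)*(102.1-75.1) = 79.20 F

79.20 F


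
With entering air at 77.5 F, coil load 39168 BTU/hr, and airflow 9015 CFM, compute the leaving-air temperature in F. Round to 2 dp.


dT = 39168/(1.08*9015) = 4.0229
T_leave = 77.5 - 4.0229 = 73.48 F

73.48 F


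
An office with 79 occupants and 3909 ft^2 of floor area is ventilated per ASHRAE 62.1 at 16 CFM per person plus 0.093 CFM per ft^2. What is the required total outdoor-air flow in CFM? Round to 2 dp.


Total = 79*16 + 3909*0.093 = 1627.54 CFM

1627.54 CFM


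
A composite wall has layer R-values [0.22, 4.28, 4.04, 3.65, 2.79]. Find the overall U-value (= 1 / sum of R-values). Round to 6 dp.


R_total = 0.22 + 4.28 + 4.04 + 3.65 + 2.79 = 14.98
U = 1/14.98 = 0.066756

0.066756


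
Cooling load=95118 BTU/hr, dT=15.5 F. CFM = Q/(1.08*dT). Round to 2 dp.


CFM = 95118 / (1.08 * 15.5) = 5682.08

5682.08 CFM


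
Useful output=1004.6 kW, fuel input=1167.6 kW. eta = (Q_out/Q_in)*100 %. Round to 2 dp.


eta = (1004.6/1167.6)*100 = 86.04 %

86.04 %


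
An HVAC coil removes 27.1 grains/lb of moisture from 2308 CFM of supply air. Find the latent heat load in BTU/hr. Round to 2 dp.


Q = 0.68 * 2308 * 27.1 = 42531.82 BTU/hr

42531.82 BTU/hr


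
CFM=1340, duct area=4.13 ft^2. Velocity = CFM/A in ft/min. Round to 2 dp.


V = 1340 / 4.13 = 324.46 ft/min

324.46 ft/min


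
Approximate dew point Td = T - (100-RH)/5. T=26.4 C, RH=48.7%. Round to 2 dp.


Td = 26.4 - (100-48.7)/5 = 16.14 C

16.14 C


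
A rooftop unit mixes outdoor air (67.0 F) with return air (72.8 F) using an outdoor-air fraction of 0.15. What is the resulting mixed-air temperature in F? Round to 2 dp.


T_mix = 0.15*67.0 + 0.85*72.8 = 71.93 F

71.93 F


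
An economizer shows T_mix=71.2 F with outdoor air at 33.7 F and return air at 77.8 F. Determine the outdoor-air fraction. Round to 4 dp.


frac = (71.2 - 77.8) / (33.7 - 77.8) = 0.1497

0.1497


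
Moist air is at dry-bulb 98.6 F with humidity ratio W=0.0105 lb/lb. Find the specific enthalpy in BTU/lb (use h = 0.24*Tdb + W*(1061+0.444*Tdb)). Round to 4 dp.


h = 0.24*98.6 + 0.0105*(1061+0.444*98.6) = 35.2642 BTU/lb

35.2642 BTU/lb


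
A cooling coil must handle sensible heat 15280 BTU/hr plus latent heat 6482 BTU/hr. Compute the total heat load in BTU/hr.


Qt = 15280 + 6482 = 21762 BTU/hr

21762 BTU/hr


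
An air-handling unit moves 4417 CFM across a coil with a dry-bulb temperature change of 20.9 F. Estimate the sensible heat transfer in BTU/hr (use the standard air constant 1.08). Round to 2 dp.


Q = 1.08 * 4417 * 20.9 = 99700.52 BTU/hr

99700.52 BTU/hr


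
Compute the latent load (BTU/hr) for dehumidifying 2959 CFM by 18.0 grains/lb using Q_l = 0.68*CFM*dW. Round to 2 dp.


Q = 0.68 * 2959 * 18.0 = 36218.16 BTU/hr

36218.16 BTU/hr


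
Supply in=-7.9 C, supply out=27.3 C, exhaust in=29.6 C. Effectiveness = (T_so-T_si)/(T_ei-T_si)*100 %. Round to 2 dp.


eff = (27.3-(-7.9))/(29.6-(-7.9))*100 = 93.87 %

93.87 %


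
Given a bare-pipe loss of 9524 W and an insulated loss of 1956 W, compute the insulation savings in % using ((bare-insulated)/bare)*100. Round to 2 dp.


Savings = ((9524-1956)/9524)*100 = 79.46 %

79.46 %


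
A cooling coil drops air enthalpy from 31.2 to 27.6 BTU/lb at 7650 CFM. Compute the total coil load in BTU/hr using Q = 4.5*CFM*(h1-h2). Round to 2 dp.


Q = 4.5 * 7650 * (31.2 - 27.6) = 123930.00 BTU/hr

123930.00 BTU/hr


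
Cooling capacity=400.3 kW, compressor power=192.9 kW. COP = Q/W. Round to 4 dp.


COP = 400.3 / 192.9 = 2.0752

2.0752


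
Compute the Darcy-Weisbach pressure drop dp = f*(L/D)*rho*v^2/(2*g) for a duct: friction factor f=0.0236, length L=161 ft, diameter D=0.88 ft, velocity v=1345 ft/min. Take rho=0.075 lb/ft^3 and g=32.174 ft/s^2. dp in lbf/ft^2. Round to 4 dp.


v_fps = 1345/60 = 22.4167 ft/s
dp = 0.0236*(161/0.88)*0.075*22.4167^2/(2*32.174) = 2.5289 lbf/ft^2

2.5289 lbf/ft^2


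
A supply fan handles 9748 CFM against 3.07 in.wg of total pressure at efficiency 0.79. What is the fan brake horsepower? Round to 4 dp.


BHP = 9748 * 3.07 / (6356 * 0.79) = 5.9600 hp

5.9600 hp


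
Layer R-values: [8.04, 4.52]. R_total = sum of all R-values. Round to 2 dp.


R_total = 8.04 + 4.52 = 12.56

12.56


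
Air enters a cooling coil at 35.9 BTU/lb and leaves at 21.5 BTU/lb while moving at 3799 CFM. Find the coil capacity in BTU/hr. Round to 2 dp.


Q = 4.5 * 3799 * (35.9 - 21.5) = 246175.20 BTU/hr

246175.20 BTU/hr


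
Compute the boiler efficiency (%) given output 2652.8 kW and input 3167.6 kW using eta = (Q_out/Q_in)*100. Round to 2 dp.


eta = (2652.8/3167.6)*100 = 83.75 %

83.75 %


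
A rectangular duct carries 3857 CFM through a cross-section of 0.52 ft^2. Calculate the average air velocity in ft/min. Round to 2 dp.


V = 3857 / 0.52 = 7417.31 ft/min

7417.31 ft/min


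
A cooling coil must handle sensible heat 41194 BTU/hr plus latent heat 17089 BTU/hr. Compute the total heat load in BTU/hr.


Qt = 41194 + 17089 = 58283 BTU/hr

58283 BTU/hr


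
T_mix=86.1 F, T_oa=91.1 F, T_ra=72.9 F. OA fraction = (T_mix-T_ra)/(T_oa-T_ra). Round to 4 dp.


frac = (86.1 - 72.9) / (91.1 - 72.9) = 0.7253

0.7253


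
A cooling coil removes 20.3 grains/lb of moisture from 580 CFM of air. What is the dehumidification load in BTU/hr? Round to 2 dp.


Q = 0.68 * 580 * 20.3 = 8006.32 BTU/hr

8006.32 BTU/hr


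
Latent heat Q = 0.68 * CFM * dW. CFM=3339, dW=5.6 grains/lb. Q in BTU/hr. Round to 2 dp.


Q = 0.68 * 3339 * 5.6 = 12714.91 BTU/hr

12714.91 BTU/hr


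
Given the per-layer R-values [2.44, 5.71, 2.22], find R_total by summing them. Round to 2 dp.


R_total = 2.44 + 5.71 + 2.22 = 10.37

10.37


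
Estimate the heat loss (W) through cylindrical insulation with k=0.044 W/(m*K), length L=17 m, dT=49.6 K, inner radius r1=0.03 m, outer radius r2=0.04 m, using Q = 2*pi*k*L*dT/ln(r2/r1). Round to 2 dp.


Q = 2*pi*0.044*17*49.6/ln(0.04/0.03) = 810.31 W

810.31 W


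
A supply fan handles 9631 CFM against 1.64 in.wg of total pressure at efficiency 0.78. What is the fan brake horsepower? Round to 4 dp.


BHP = 9631 * 1.64 / (6356 * 0.78) = 3.1859 hp

3.1859 hp


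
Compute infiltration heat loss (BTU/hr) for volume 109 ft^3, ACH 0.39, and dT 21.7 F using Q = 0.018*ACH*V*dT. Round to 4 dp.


Q = 0.018 * 0.39 * 109 * 21.7 = 16.6044 BTU/hr

16.6044 BTU/hr


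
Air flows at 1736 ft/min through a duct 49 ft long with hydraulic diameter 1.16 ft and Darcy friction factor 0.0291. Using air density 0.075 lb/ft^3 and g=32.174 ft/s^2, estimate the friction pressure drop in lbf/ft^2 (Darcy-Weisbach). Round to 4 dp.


v_fps = 1736/60 = 28.9333 ft/s
dp = 0.0291*(49/1.16)*0.075*28.9333^2/(2*32.174) = 1.1994 lbf/ft^2

1.1994 lbf/ft^2


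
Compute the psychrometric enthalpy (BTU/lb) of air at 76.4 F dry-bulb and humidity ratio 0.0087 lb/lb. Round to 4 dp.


h = 0.24*76.4 + 0.0087*(1061+0.444*76.4) = 27.8618 BTU/lb

27.8618 BTU/lb


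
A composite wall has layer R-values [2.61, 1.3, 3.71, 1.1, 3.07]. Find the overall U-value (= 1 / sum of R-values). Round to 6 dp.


R_total = 2.61 + 1.3 + 3.71 + 1.1 + 3.07 = 11.79
U = 1/11.79 = 0.084818

0.084818


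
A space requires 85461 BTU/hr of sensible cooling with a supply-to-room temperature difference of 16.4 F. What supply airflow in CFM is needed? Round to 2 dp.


CFM = 85461 / (1.08 * 16.4) = 4825.03

4825.03 CFM


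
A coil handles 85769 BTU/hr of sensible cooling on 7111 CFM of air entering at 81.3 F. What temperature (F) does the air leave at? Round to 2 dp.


dT = 85769/(1.08*7111) = 11.1680
T_leave = 81.3 - 11.1680 = 70.13 F

70.13 F


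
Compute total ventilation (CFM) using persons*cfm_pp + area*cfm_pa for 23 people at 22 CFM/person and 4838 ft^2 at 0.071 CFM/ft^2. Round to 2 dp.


Total = 23*22 + 4838*0.071 = 849.50 CFM

849.50 CFM


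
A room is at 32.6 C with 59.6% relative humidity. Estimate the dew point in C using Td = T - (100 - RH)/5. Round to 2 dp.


Td = 32.6 - (100-59.6)/5 = 24.52 C

24.52 C


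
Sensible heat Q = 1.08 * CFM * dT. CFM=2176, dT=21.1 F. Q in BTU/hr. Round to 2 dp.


Q = 1.08 * 2176 * 21.1 = 49586.69 BTU/hr

49586.69 BTU/hr


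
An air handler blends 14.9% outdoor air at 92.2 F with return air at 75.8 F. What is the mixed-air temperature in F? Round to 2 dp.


T_mix = 75.8 + (14.9/100)*(92.2-75.8) = 78.24 F

78.24 F


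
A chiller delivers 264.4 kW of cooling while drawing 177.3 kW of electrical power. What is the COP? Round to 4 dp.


COP = 264.4 / 177.3 = 1.4913

1.4913


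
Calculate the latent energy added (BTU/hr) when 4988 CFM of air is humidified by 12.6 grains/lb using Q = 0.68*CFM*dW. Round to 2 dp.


Q = 0.68 * 4988 * 12.6 = 42737.18 BTU/hr

42737.18 BTU/hr


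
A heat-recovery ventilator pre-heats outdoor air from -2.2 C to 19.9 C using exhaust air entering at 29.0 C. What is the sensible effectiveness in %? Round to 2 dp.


eff = (19.9-(-2.2))/(29.0-(-2.2))*100 = 70.83 %

70.83 %


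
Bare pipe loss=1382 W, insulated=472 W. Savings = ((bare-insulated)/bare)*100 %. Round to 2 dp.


Savings = ((1382-472)/1382)*100 = 65.85 %

65.85 %


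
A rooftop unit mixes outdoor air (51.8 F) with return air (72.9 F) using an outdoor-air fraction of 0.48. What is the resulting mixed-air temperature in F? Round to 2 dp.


T_mix = 0.48*51.8 + 0.52*72.9 = 62.77 F

62.77 F


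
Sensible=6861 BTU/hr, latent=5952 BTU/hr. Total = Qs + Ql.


Qt = 6861 + 5952 = 12813 BTU/hr

12813 BTU/hr


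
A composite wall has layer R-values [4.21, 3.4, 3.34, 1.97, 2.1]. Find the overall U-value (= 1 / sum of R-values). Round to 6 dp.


R_total = 4.21 + 3.4 + 3.34 + 1.97 + 2.1 = 15.02
U = 1/15.02 = 0.066578

0.066578


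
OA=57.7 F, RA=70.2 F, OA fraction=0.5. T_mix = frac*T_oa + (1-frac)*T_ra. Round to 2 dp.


T_mix = 0.5*57.7 + 0.5*70.2 = 63.95 F

63.95 F


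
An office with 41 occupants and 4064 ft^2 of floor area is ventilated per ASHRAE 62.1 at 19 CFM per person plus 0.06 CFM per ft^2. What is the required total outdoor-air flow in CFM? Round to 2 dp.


Total = 41*19 + 4064*0.06 = 1022.84 CFM

1022.84 CFM


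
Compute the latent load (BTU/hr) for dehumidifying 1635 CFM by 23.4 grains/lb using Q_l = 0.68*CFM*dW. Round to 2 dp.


Q = 0.68 * 1635 * 23.4 = 26016.12 BTU/hr

26016.12 BTU/hr


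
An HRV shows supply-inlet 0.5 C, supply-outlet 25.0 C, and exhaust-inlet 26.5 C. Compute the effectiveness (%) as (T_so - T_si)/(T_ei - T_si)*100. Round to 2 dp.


eff = (25.0-0.5)/(26.5-0.5)*100 = 94.23 %

94.23 %


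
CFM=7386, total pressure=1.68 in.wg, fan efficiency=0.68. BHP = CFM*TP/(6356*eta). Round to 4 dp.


BHP = 7386 * 1.68 / (6356 * 0.68) = 2.8710 hp

2.8710 hp


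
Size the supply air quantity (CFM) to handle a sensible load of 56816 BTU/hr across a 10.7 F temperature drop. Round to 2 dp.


CFM = 56816 / (1.08 * 10.7) = 4916.58

4916.58 CFM


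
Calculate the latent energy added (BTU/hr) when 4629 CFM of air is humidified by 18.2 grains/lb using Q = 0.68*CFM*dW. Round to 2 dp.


Q = 0.68 * 4629 * 18.2 = 57288.50 BTU/hr

57288.50 BTU/hr


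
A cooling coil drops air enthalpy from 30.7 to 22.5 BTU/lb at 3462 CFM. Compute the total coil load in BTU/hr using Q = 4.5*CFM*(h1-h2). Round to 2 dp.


Q = 4.5 * 3462 * (30.7 - 22.5) = 127747.80 BTU/hr

127747.80 BTU/hr


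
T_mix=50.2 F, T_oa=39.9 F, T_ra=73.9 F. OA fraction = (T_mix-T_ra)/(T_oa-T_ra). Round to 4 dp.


frac = (50.2 - 73.9) / (39.9 - 73.9) = 0.6971

0.6971


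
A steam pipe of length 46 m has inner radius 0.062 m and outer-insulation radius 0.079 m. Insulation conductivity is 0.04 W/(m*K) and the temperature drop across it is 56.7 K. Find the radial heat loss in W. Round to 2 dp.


Q = 2*pi*0.04*46*56.7/ln(0.079/0.062) = 2705.22 W

2705.22 W


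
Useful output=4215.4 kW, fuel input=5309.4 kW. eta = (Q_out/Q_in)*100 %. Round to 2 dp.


eta = (4215.4/5309.4)*100 = 79.40 %

79.40 %


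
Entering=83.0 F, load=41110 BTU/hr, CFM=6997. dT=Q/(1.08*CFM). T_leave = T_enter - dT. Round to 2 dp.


dT = 41110/(1.08*6997) = 5.4402
T_leave = 83.0 - 5.4402 = 77.56 F

77.56 F


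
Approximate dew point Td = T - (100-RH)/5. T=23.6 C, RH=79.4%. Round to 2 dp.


Td = 23.6 - (100-79.4)/5 = 19.48 C

19.48 C


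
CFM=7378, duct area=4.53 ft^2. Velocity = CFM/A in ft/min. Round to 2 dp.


V = 7378 / 4.53 = 1628.70 ft/min

1628.70 ft/min


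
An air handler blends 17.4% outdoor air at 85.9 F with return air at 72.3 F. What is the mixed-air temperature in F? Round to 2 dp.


T_mix = 72.3 + (17.4/100)*(85.9-72.3) = 74.67 F

74.67 F
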